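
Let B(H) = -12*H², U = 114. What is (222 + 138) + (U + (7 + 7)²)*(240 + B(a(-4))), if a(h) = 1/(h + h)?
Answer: 597615/8 ≈ 74702.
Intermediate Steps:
a(h) = 1/(2*h)
(222 + 138) + (U + (7 + 7)²)*(240 + B(a(-4))) = (222 + 138) + (114 + (7 + 7)²)*(240 - 12*((½)/(-4))²) = 360 + (114 + 14²)*(240 - 12*((½)*(-¼))²) = 360 + (114 + 196)*(240 - 12*(-⅛)²) = 360 + 310*(240 - 12*1/64) = 360 + 310*(240 - 3/16) = 360 + 310*(3837/16) = 360 + 594735/8 = 597615/8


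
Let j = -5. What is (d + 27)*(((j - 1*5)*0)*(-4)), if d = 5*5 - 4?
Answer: 0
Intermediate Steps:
d = 21 (d = 25 - 4 = 21)
(d + 27)*(((j - 1*5)*0)*(-4)) = (21 + 27)*(((-5 - 1*5)*0)*(-4)) = 48*(((-5 - 5)*0)*(-4)) = 48*(-10*0*(-4)) = 48*(0*(-4)) = 48*0 = 0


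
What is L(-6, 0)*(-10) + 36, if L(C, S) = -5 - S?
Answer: 86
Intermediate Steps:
L(-6, 0)*(-10) + 36 = (-5 - 1*0)*(-10) + 36 = (-5 + 0)*(-10) + 36 = -5*(-10) + 36 = 50 + 36 = 86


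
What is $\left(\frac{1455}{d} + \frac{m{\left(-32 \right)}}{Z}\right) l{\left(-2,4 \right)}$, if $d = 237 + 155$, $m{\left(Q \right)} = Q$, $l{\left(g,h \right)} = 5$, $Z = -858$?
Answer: $\frac{3152335}{168168} \approx 18.745$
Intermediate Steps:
$d = 392$
$\left(\frac{1455}{d} + \frac{m{\left(-32 \right)}}{Z}\right) l{\left(-2,4 \right)} = \left(\frac{1455}{392} - \frac{32}{-858}\right) 5 = \left(1455 \cdot \frac{1}{392} - - \frac{16}{429}\right) 5 = \left(\frac{1455}{392} + \frac{16}{429}\right) 5 = \frac{630467}{168168} \cdot 5 = \frac{3152335}{168168}$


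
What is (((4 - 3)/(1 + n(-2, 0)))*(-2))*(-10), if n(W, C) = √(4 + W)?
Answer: -20 + 20*√2 ≈ 8.2843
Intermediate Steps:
(((4 - 3)/(1 + n(-2, 0)))*(-2))*(-10) = (((4 - 3)/(1 + √(4 - 2)))*(-2))*(-10) = ((1/(1 + √2))*(-2))*(-10) = (-2/(1 + √2))*(-10) = -2/(1 + √2)*(-10) = 20/(1 + √2)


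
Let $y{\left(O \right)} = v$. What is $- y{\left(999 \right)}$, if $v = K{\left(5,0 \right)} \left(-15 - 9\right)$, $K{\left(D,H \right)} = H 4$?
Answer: $0$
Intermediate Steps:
$K{\left(D,H \right)} = 4 H$
$v = 0$ ($v = 4 \cdot 0 \left(-15 - 9\right) = 0 \left(-24\right) = 0$)
$y{\left(O \right)} = 0$
$- y{\left(999 \right)} = \left(-1\right) 0 = 0$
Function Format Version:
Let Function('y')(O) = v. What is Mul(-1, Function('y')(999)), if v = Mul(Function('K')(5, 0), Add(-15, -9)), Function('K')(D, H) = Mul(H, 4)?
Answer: 0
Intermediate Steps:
Function('K')(D, H) = Mul(4, H)
v = 0 (v = Mul(Mul(4, 0), Add(-15, -9)) = Mul(0, -24) = 0)
Function('y')(O) = 0
Mul(-1, Function('y')(999)) = Mul(-1, 0) = 0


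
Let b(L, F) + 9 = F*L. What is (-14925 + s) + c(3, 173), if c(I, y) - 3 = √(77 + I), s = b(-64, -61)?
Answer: -11027 + 4*√5 ≈ -11018.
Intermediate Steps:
b(L, F) = -9 + F*L
s = 3895 (s = -9 - 61*(-64) = -9 + 3904 = 3895)
c(I, y) = 3 + √(77 + I)
(-14925 + s) + c(3, 173) = (-14925 + 3895) + (3 + √(77 + 3)) = -11030 + (3 + √80) = -11030 + (3 + 4*√5) = -11027 + 4*√5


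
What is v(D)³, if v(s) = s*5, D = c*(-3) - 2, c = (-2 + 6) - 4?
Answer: -1000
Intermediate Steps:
c = 0 (c = 4 - 4 = 0)
D = -2 (D = 0*(-3) - 2 = 0 - 2 = -2)
v(s) = 5*s
v(D)³ = (5*(-2))³ = (-10)³ = -1000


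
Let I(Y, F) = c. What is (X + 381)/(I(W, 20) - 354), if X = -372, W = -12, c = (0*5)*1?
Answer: -3/118 ≈ -0.025424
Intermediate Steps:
c = 0 (c = 0*1 = 0)
I(Y, F) = 0
(X + 381)/(I(W, 20) - 354) = (-372 + 381)/(0 - 354) = 9/(-354) = 9*(-1/354) = -3/118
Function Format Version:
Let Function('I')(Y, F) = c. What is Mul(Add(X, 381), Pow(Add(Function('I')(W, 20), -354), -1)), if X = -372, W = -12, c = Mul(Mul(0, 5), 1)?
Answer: Rational(-3, 118) ≈ -0.025424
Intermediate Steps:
c = 0 (c = Mul(0, 1) = 0)
Function('I')(Y, F) = 0
Mul(Add(X, 381), Pow(Add(Function('I')(W, 20), -354), -1)) = Mul(Add(-372, 381), Pow(Add(0, -354), -1)) = Mul(9, Pow(-354, -1)) = Mul(9, Rational(-1, 354)) = Rational(-3, 118)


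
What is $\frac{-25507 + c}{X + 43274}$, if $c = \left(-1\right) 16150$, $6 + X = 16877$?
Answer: $- \frac{41657}{60145} \approx -0.69261$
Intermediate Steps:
$X = 16871$ ($X = -6 + 16877 = 16871$)
$c = -16150$
$\frac{-25507 + c}{X + 43274} = \frac{-25507 - 16150}{16871 + 43274} = - \frac{41657}{60145}$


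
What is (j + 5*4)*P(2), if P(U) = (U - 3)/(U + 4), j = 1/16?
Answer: -107/32 ≈ -3.3438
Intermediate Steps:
j = 1/16 ≈ 0.062500
P(U) = (-3 + U)/(4 + U)
(j + 5*4)*P(2) = (1/16 + 5*4)*((-3 + 2)/(4 + 2)) = (1/16 + 20)*(-1/6) = 321*((⅙)*(-1))/16 = (321/16)*(-⅙) = -107/32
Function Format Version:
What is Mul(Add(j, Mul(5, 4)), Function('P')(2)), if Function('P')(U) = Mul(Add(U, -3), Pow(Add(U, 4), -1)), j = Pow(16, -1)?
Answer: Rational(-107, 32) ≈ -3.3438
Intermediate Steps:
j = Rational(1, 16) ≈ 0.062500
Function('P')(U) = Mul(Pow(Add(4, U), -1), Add(-3, U)) (Function('P')(U) = Mul(Add(-3, U), Pow(Add(4, U), -1)) = Mul(Pow(Add(4, U), -1), Add(-3, U)))
Mul(Add(j, Mul(5, 4)), Function('P')(2)) = Mul(Add(Rational(1, 16), Mul(5, 4)), Mul(Pow(Add(4, 2), -1), Add(-3, 2))) = Mul(Add(Rational(1, 16), 20), Mul(Pow(6, -1), -1)) = Mul(Rational(321, 16), Mul(Rational(1, 6), -1)) = Mul(Rational(321, 16), Rational(-1, 6)) = Rational(-107, 32)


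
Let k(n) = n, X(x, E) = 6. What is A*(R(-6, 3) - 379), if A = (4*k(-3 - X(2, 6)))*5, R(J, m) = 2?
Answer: 67860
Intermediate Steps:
A = -180 (A = (4*(-3 - 1*6))*5 = (4*(-3 - 6))*5 = (4*(-9))*5 = -36*5 = -180)
A*(R(-6, 3) - 379) = -180*(2 - 379) = -180*(-377) = 67860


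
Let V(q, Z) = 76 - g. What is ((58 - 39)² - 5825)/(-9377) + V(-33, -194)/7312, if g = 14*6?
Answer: 4984719/8570578 ≈ 0.58161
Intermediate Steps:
g = 84
V(q, Z) = -8 (V(q, Z) = 76 - 1*84 = 76 - 84 = -8)
((58 - 39)² - 5825)/(-9377) + V(-33, -194)/7312 = ((58 - 39)² - 5825)/(-9377) - 8/7312 = (19² - 5825)*(-1/9377) - 8*1/7312 = (361 - 5825)*(-1/9377) - 1/914 = -5464*(-1/9377) - 1/914 = 5464/9377 - 1/914 = 4984719/8570578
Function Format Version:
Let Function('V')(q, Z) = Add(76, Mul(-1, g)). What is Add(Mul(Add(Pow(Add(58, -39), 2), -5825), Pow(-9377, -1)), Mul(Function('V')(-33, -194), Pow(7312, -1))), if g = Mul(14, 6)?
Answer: Rational(4984719, 8570578) ≈ 0.58161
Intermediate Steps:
g = 84
Function('V')(q, Z) = -8 (Function('V')(q, Z) = Add(76, Mul(-1, 84)) = Add(76, -84) = -8)
Add(Mul(Add(Pow(Add(58, -39), 2), -5825), Pow(-9377, -1)), Mul(Function('V')(-33, -194), Pow(7312, -1))) = Add(Mul(Add(Pow(Add(58, -39), 2), -5825), Pow(-9377, -1)), Mul(-8, Pow(7312, -1))) = Add(Mul(Add(Pow(19, 2), -5825), Rational(-1, 9377)), Mul(-8, Rational(1, 7312))) = Add(Mul(Add(361, -5825), Rational(-1, 9377)), Rational(-1, 914)) = Add(Mul(-5464, Rational(-1, 9377)), Rational(-1, 914)) = Add(Rational(5464, 9377), Rational(-1, 914)) = Rational(4984719, 8570578)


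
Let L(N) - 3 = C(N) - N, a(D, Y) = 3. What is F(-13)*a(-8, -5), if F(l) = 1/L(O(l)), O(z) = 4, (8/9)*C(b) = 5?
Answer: 24/37 ≈ 0.64865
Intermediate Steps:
C(b) = 45/8 (C(b) = (9/8)*5 = 45/8)
L(N) = 69/8 - N (L(N) = 3 + (45/8 - N) = 69/8 - N)
F(l) = 8/37 (F(l) = 1/(69/8 - 1*4) = 1/(69/8 - 4) = 1/(37/8) = 8/37)
F(-13)*a(-8, -5) = (8/37)*3 = 24/37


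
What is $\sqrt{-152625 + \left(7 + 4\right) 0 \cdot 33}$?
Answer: $5 i \sqrt{6105} \approx 390.67 i$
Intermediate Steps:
$\sqrt{-152625 + \left(7 + 4\right) 0 \cdot 33} = \sqrt{-152625 + 11 \cdot 0 \cdot 33} = \sqrt{-152625 + 0 \cdot 33} = \sqrt{-152625 + 0} = \sqrt{-152625} = 5 i \sqrt{6105}$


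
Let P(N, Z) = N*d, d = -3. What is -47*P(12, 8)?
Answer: 1692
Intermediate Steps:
P(N, Z) = -3*N (P(N, Z) = N*(-3) = -3*N)
-47*P(12, 8) = -(-141)*12 = -47*(-36) = 1692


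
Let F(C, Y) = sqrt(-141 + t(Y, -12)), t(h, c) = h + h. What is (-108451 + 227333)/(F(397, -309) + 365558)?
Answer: 43458266156/133632652123 - 118882*I*sqrt(759)/133632652123 ≈ 0.32521 - 2.4509e-5*I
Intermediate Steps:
t(h, c) = 2*h
F(C, Y) = sqrt(-141 + 2*Y)
(-108451 + 227333)/(F(397, -309) + 365558) = (-108451 + 227333)/(sqrt(-141 + 2*(-309)) + 365558) = 118882/(sqrt(-141 - 618) + 365558) = 118882/(sqrt(-759) + 365558) = 118882/(I*sqrt(759) + 365558) = 118882/(365558 + I*sqrt(759))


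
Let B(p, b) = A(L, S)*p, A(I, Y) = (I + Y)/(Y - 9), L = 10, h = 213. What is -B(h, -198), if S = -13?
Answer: -639/22 ≈ -29.045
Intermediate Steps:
A(I, Y) = (I + Y)/(-9 + Y)
B(p, b) = 3*p/22 (B(p, b) = ((10 - 13)/(-9 - 13))*p = (-3/(-22))*p = (-1/22*(-3))*p = 3*p/22)
-B(h, -198) = -3*213/22 = -1*639/22 = -639/22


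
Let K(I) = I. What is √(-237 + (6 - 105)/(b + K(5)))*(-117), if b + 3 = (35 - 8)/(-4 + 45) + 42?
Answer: -117*I*√801988986/1831 ≈ -1809.6*I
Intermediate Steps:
b = 1626/41 (b = -3 + ((35 - 8)/(-4 + 45) + 42) = -3 + (27/41 + 42) = -3 + 1749/41 = 1626/41 ≈ 39.659)
√(-237 + (6 - 105)/(b + K(5)))*(-117) = √(-237 + (6 - 105)/(1626/41 + 5))*(-117) = √(-237 - 99/1831/41)*(-117) = √(-237 - 99*41/1831)*(-117) = √(-237 - 4059/1831)*(-117) = √(-438006/1831)*(-117) = (I*√801988986/1831)*(-117) = -117*I*√801988986/1831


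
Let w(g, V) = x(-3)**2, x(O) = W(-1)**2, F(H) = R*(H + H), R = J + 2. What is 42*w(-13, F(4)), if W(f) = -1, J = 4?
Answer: 42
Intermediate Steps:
R = 6 (R = 4 + 2 = 6)
F(H) = 12*H (F(H) = 6*(H + H) = 6*(2*H) = 12*H)
x(O) = 1 (x(O) = (-1)**2 = 1)
w(g, V) = 1 (w(g, V) = 1**2 = 1)
42*w(-13, F(4)) = 42*1 = 42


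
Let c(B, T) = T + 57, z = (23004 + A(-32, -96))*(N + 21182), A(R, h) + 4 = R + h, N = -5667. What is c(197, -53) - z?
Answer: -354859076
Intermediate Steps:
A(R, h) = -4 + R + h (A(R, h) = -4 + (R + h) = -4 + R + h)
z = 354859080 (z = (23004 + (-4 - 32 - 96))*(-5667 + 21182) = (23004 - 132)*15515 = 22872*15515 = 354859080)
c(B, T) = 57 + T
c(197, -53) - z = (57 - 53) - 1*354859080 = 4 - 354859080 = -354859076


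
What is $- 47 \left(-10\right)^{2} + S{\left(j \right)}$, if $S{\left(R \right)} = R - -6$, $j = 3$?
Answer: $-4691$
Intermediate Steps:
$S{\left(R \right)} = 6 + R$ ($S{\left(R \right)} = R + 6 = 6 + R$)
$- 47 \left(-10\right)^{2} + S{\left(j \right)} = - 47 \left(-10\right)^{2} + \left(6 + 3\right) = \left(-47\right) 100 + 9 = -4700 + 9 = -4691$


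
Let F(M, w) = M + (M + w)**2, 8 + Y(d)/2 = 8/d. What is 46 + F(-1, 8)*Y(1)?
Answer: 46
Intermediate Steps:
Y(d) = -16 + 16/d (Y(d) = -16 + 2*(8/d) = -16 + 16/d)
46 + F(-1, 8)*Y(1) = 46 + (-1 + (-1 + 8)**2)*(-16 + 16/1) = 46 + (-1 + 7**2)*(-16 + 16*1) = 46 + (-1 + 49)*(-16 + 16) = 46 + 48*0 = 46 + 0 = 46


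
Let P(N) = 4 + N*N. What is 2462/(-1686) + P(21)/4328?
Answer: -4952633/3648504 ≈ -1.3574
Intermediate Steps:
P(N) = 4 + N²
2462/(-1686) + P(21)/4328 = 2462/(-1686) + (4 + 21²)/4328 = 2462*(-1/1686) + (4 + 441)*(1/4328) = -1231/843 + 445*(1/4328) = -1231/843 + 445/4328 = -4952633/3648504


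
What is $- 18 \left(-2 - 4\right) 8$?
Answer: $864$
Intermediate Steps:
$- 18 \left(-2 - 4\right) 8 = \left(-18\right) \left(-6\right) 8 = 108 \cdot 8 = 864$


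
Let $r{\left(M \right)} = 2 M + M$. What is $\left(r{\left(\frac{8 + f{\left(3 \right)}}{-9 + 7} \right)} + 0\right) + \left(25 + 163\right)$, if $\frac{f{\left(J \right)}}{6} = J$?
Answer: $149$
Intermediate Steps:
$f{\left(J \right)} = 6 J$
$r{\left(M \right)} = 3 M$
$\left(r{\left(\frac{8 + f{\left(3 \right)}}{-9 + 7} \right)} + 0\right) + \left(25 + 163\right) = \left(3 \frac{8 + 6 \cdot 3}{-9 + 7} + 0\right) + \left(25 + 163\right) = \left(3 \frac{8 + 18}{-2} + 0\right) + 188 = \left(3 \cdot 26 \left(- \frac{1}{2}\right) + 0\right) + 188 = \left(3 \left(-13\right) + 0\right) + 188 = \left(-39 + 0\right) + 188 = -39 + 188 = 149$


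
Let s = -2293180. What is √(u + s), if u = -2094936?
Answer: 2*I*√1097029 ≈ 2094.8*I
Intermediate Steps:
√(u + s) = √(-2094936 - 2293180) = √(-4388116) = 2*I*√1097029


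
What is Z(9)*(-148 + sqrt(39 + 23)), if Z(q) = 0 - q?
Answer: 1332 - 9*sqrt(62) ≈ 1261.1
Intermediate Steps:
Z(q) = -q
Z(9)*(-148 + sqrt(39 + 23)) = (-1*9)*(-148 + sqrt(39 + 23)) = -9*(-148 + sqrt(62)) = 1332 - 9*sqrt(62)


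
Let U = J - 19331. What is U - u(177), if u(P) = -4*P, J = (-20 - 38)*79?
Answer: -23205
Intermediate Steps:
J = -4582 (J = -58*79 = -4582)
U = -23913 (U = -4582 - 19331 = -23913)
U - u(177) = -23913 - (-4)*177 = -23913 - 1*(-708) = -23913 + 708 = -23205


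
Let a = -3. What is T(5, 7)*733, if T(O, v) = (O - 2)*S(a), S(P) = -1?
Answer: -2199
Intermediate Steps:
T(O, v) = 2 - O (T(O, v) = (O - 2)*(-1) = (-2 + O)*(-1) = 2 - O)
T(5, 7)*733 = (2 - 1*5)*733 = (2 - 5)*733 = -3*733 = -2199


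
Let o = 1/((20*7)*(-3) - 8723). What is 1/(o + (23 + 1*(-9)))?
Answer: 9143/128001 ≈ 0.071429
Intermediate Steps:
o = -1/9143 (o = 1/(140*(-3) - 8723) = 1/(-420 - 8723) = 1/(-9143) = -1/9143 ≈ -0.00010937)
1/(o + (23 + 1*(-9))) = 1/(-1/9143 + (23 + 1*(-9))) = 1/(-1/9143 + (23 - 9)) = 1/(-1/9143 + 14) = 1/(128001/9143) = 9143/128001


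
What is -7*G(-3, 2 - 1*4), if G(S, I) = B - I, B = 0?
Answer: -14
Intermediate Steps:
G(S, I) = -I (G(S, I) = 0 - I = -I)
-7*G(-3, 2 - 1*4) = -(-7)*(2 - 1*4) = -(-7)*(2 - 4) = -(-7)*(-2) = -7*2 = -14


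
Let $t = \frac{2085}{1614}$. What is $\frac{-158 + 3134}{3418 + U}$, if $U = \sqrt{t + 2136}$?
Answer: $\frac{5472518784}{6284155649} - \frac{32736 \sqrt{5112614}}{6284155649} \approx 0.85907$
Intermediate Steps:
$t = \frac{695}{538}$ ($t = 2085 \cdot \frac{1}{1614} = \frac{695}{538} \approx 1.2918$)
$U = \frac{11 \sqrt{5112614}}{538}$ ($U = \sqrt{\frac{695}{538} + 2136} = \sqrt{\frac{1149863}{538}} = \frac{11 \sqrt{5112614}}{538} \approx 46.231$)
$\frac{-158 + 3134}{3418 + U} = \frac{-158 + 3134}{3418 + \frac{11 \sqrt{5112614}}{538}} = \frac{2976}{3418 + \frac{11 \sqrt{5112614}}{538}}$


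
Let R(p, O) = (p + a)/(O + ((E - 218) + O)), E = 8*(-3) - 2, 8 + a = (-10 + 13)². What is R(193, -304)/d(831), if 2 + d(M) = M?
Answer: -97/353154 ≈ -0.00027467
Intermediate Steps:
a = 1 (a = -8 + (-10 + 13)² = -8 + 3² = -8 + 9 = 1)
E = -26 (E = -24 - 2 = -26)
R(p, O) = (1 + p)/(-244 + 2*O) (R(p, O) = (p + 1)/(O + ((-26 - 218) + O)) = (1 + p)/(O + (-244 + O)) = (1 + p)/(-244 + 2*O))
d(M) = -2 + M
R(193, -304)/d(831) = ((1 + 193)/(2*(-122 - 304)))/(-2 + 831) = ((½)*194/(-426))/829 = ((½)*(-1/426)*194)*(1/829) = -97/426*1/829 = -97/353154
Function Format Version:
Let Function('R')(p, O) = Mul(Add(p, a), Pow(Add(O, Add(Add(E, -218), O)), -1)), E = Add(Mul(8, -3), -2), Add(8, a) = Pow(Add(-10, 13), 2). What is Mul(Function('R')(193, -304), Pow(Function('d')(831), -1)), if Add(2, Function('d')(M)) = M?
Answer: Rational(-97, 353154) ≈ -0.00027467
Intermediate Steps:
a = 1 (a = Add(-8, Pow(Add(-10, 13), 2)) = Add(-8, Pow(3, 2)) = Add(-8, 9) = 1)
E = -26 (E = Add(-24, -2) = -26)
Function('R')(p, O) = Mul(Pow(Add(-244, Mul(2, O)), -1), Add(1, p)) (Function('R')(p, O) = Mul(Add(p, 1), Pow(Add(O, Add(Add(-26, -218), O)), -1)) = Mul(Add(1, p), Pow(Add(O, Add(-244, O)), -1)) = Mul(Add(1, p), Pow(Add(-244, Mul(2, O)), -1)) = Mul(Pow(Add(-244, Mul(2, O)), -1), Add(1, p)))
Function('d')(M) = Add(-2, M)
Mul(Function('R')(193, -304), Pow(Function('d')(831), -1)) = Mul(Mul(Rational(1, 2), Pow(Add(-122, -304), -1), Add(1, 193)), Pow(Add(-2, 831), -1)) = Mul(Mul(Rational(1, 2), Pow(-426, -1), 194), Pow(829, -1)) = Mul(Mul(Rational(1, 2), Rational(-1, 426), 194), Rational(1, 829)) = Mul(Rational(-97, 426), Rational(1, 829)) = Rational(-97, 353154)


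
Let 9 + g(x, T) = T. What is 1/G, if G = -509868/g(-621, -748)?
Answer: 757/509868 ≈ 0.0014847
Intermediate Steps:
g(x, T) = -9 + T
G = 509868/757 (G = -509868/(-9 - 748) = -509868/(-757) = -509868*(-1/757) = 509868/757 ≈ 673.54)
1/G = 1/(509868/757) = 757/509868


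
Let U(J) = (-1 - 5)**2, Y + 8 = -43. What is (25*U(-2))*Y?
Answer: -45900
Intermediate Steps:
Y = -51 (Y = -8 - 43 = -51)
U(J) = 36 (U(J) = (-6)**2 = 36)
(25*U(-2))*Y = (25*36)*(-51) = 900*(-51) = -45900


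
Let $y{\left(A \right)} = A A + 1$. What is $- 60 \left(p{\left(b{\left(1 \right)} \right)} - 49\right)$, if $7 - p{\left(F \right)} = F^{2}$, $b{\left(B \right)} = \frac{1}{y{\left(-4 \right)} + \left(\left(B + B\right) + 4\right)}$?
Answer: $\frac{1333140}{529} \approx 2520.1$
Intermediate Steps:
$y{\left(A \right)} = 1 + A^{2}$ ($y{\left(A \right)} = A^{2} + 1 = 1 + A^{2}$)
$b{\left(B \right)} = \frac{1}{21 + 2 B}$ ($b{\left(B \right)} = \frac{1}{\left(1 + \left(-4\right)^{2}\right) + \left(\left(B + B\right) + 4\right)} = \frac{1}{\left(1 + 16\right) + \left(2 B + 4\right)} = \frac{1}{17 + \left(4 + 2 B\right)} = \frac{1}{21 + 2 B}$)
$p{\left(F \right)} = 7 - F^{2}$
$- 60 \left(p{\left(b{\left(1 \right)} \right)} - 49\right) = - 60 \left(\left(7 - \left(\frac{1}{21 + 2 \cdot 1}\right)^{2}\right) - 49\right) = - 60 \left(\left(7 - \left(\frac{1}{21 + 2}\right)^{2}\right) - 49\right) = - 60 \left(\left(7 - \left(\frac{1}{23}\right)^{2}\right) - 49\right) = - 60 \left(\left(7 - \frac{1}{529}\right) - 49\right) = - 60 \left(\frac{3702}{529} - 49\right) = \left(-60\right) \left(- \frac{22219}{529}\right) = \frac{1333140}{529}$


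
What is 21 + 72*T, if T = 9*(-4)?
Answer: -2571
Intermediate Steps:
T = -36
21 + 72*T = 21 + 72*(-36) = 21 - 2592 = -2571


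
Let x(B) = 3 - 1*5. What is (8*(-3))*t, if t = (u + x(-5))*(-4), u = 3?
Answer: 96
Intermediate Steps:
x(B) = -2 (x(B) = 3 - 5 = -2)
t = -4 (t = (3 - 2)*(-4) = 1*(-4) = -4)
(8*(-3))*t = (8*(-3))*(-4) = -24*(-4) = 96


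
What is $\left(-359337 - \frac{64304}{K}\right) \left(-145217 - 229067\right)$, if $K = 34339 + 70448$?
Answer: $\frac{14093256246190532}{104787} \approx 1.3449 \cdot 10^{11}$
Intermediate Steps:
$K = 104787$
$\left(-359337 - \frac{64304}{K}\right) \left(-145217 - 229067\right) = \left(-359337 - \frac{64304}{104787}\right) \left(-145217 - 229067\right) = \left(-359337 - \frac{64304}{104787}\right) \left(-374284\right) = \left(- \frac{37653910523}{104787}\right) \left(-374284\right) = \frac{14093256246190532}{104787}$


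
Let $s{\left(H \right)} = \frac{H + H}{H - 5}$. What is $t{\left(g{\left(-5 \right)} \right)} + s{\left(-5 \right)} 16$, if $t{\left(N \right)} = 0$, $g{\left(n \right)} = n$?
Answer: $16$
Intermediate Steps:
$s{\left(H \right)} = \frac{2 H}{-5 + H}$
$t{\left(g{\left(-5 \right)} \right)} + s{\left(-5 \right)} 16 = 0 + 2 \left(-5\right) \frac{1}{-5 - 5} \cdot 16 = 0 + 2 \left(-5\right) \frac{1}{-10} \cdot 16 = 0 + 2 \left(-5\right) \left(- \frac{1}{10}\right) 16 = 0 + 1 \cdot 16 = 0 + 16 = 16$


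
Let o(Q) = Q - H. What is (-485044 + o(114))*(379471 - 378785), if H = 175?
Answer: -332782030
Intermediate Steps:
o(Q) = -175 + Q (o(Q) = Q - 1*175 = Q - 175 = -175 + Q)
(-485044 + o(114))*(379471 - 378785) = (-485044 + (-175 + 114))*(379471 - 378785) = (-485044 - 61)*686 = -485105*686 = -332782030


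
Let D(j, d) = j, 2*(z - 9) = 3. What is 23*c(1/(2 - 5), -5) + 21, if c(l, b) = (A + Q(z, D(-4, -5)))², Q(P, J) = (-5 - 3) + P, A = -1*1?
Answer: 291/4 ≈ 72.750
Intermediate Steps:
z = 21/2 (z = 9 + (½)*3 = 9 + 3/2 = 21/2 ≈ 10.500)
A = -1
Q(P, J) = -8 + P
c(l, b) = 9/4 (c(l, b) = (-1 + (-8 + 21/2))² = (-1 + 5/2)² = (3/2)² = 9/4)
23*c(1/(2 - 5), -5) + 21 = 23*(9/4) + 21 = 207/4 + 21 = 291/4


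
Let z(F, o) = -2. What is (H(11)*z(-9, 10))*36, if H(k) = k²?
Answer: -8712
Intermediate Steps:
(H(11)*z(-9, 10))*36 = (11²*(-2))*36 = (121*(-2))*36 = -242*36 = -8712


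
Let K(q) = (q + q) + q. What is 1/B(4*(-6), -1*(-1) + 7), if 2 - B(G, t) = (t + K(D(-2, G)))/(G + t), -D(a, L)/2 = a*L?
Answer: -2/31 ≈ -0.064516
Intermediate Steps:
D(a, L) = -2*L*a (D(a, L) = -2*a*L = -2*L*a)
K(q) = 3*q (K(q) = 2*q + q = 3*q)
B(G, t) = 2 - (t + 12*G)/(G + t) (B(G, t) = 2 - (t + 3*(-2*G*(-2)))/(G + t) = 2 - (t + 3*(4*G))/(G + t) = 2 - (t + 12*G)/(G + t))
1/B(4*(-6), -1*(-1) + 7) = 1/(((-1*(-1) + 7) - 40*(-6))/(4*(-6) + (-1*(-1) + 7))) = 1/(((1 + 7) - 10*(-24))/(-24 + (1 + 7))) = 1/((8 + 240)/(-24 + 8)) = 1/(248/(-16)) = 1/(-1/16*248) = 1/(-31/2) = -2/31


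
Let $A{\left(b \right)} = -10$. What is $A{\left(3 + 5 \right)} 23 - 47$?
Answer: $-277$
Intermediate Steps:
$A{\left(3 + 5 \right)} 23 - 47 = \left(-10\right) 23 - 47 = -230 - 47 = -277$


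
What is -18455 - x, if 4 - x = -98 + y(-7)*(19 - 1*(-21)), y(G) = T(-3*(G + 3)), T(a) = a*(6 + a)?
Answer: -9917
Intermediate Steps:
y(G) = (-9 - 3*G)*(-3 - 3*G) (y(G) = (-3*(G + 3))*(6 - 3*(G + 3)) = (-3*(3 + G))*(6 - 3*(3 + G)) = (-9 - 3*G)*(6 + (-9 - 3*G)) = (-9 - 3*G)*(-3 - 3*G))
x = -8538 (x = 4 - (-98 + (9*(1 - 7)*(3 - 7))*(19 - 1*(-21))) = 4 - (-98 + (9*(-6)*(-4))*(19 + 21)) = 4 - (-98 + 216*40) = 4 - (-98 + 8640) = 4 - 1*8542 = 4 - 8542 = -8538)
-18455 - x = -18455 - 1*(-8538) = -18455 + 8538 = -9917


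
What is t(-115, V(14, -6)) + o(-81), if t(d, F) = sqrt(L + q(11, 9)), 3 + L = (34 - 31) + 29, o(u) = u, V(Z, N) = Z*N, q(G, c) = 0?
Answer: -81 + sqrt(29) ≈ -75.615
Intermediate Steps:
V(Z, N) = N*Z
L = 29 (L = -3 + ((34 - 31) + 29) = -3 + (3 + 29) = -3 + 32 = 29)
t(d, F) = sqrt(29) (t(d, F) = sqrt(29 + 0) = sqrt(29))
t(-115, V(14, -6)) + o(-81) = sqrt(29) - 81 = -81 + sqrt(29)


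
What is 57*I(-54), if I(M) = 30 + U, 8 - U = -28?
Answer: 3762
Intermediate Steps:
U = 36 (U = 8 - 1*(-28) = 8 + 28 = 36)
I(M) = 66 (I(M) = 30 + 36 = 66)
57*I(-54) = 57*66 = 3762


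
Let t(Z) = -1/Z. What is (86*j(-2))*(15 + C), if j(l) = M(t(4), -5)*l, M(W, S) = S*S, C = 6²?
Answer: -219300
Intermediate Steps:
C = 36
M(W, S) = S²
j(l) = 25*l (j(l) = (-5)²*l = 25*l)
(86*j(-2))*(15 + C) = (86*(25*(-2)))*(15 + 36) = (86*(-50))*51 = -4300*51 = -219300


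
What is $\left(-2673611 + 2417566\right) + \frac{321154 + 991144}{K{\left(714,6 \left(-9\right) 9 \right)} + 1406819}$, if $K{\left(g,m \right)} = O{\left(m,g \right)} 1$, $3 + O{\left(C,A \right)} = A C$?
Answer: $- \frac{10436855817}{40762} \approx -2.5604 \cdot 10^{5}$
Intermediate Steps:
$O{\left(C,A \right)} = -3 + A C$
$K{\left(g,m \right)} = -3 + g m$ ($K{\left(g,m \right)} = \left(-3 + g m\right) 1 = -3 + g m$)
$\left(-2673611 + 2417566\right) + \frac{321154 + 991144}{K{\left(714,6 \left(-9\right) 9 \right)} + 1406819} = \left(-2673611 + 2417566\right) + \frac{321154 + 991144}{\left(-3 + 714 \cdot 6 \left(-9\right) 9\right) + 1406819} = -256045 + \frac{1312298}{\left(-3 + 714 \left(\left(-54\right) 9\right)\right) + 1406819} = -256045 + \frac{1312298}{\left(-3 + 714 \left(-486\right)\right) + 1406819} = -256045 + \frac{1312298}{\left(-3 - 347004\right) + 1406819} = -256045 + \frac{1312298}{-347007 + 1406819} = -256045 + \frac{1312298}{1059812} = -256045 + 1312298 \cdot \frac{1}{1059812} = -256045 + \frac{50473}{40762} = - \frac{10436855817}{40762}$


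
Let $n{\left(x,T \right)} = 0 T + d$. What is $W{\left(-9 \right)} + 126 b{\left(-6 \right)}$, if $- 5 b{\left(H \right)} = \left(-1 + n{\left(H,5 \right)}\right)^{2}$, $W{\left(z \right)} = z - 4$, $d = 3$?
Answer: $- \frac{569}{5} \approx -113.8$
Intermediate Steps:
$n{\left(x,T \right)} = 3$ ($n{\left(x,T \right)} = 0 T + 3 = 0 + 3 = 3$)
$W{\left(z \right)} = -4 + z$ ($W{\left(z \right)} = z - 4 = -4 + z$)
$b{\left(H \right)} = - \frac{4}{5}$ ($b{\left(H \right)} = - \frac{\left(-1 + 3\right)^{2}}{5} = - \frac{2^{2}}{5} = \left(- \frac{1}{5}\right) 4 = - \frac{4}{5}$)
$W{\left(-9 \right)} + 126 b{\left(-6 \right)} = \left(-4 - 9\right) + 126 \left(- \frac{4}{5}\right) = -13 - \frac{504}{5} = - \frac{569}{5}$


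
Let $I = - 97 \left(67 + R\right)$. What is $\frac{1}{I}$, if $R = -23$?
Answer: $- \frac{1}{4268} \approx -0.0002343$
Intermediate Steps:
$I = -4268$ ($I = - 97 \left(67 - 23\right) = \left(-97\right) 44 = -4268$)
$\frac{1}{I} = \frac{1}{-4268} = - \frac{1}{4268}$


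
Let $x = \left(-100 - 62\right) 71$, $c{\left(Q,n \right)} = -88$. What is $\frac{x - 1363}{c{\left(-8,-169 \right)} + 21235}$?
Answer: $- \frac{12865}{21147} \approx -0.60836$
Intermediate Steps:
$x = -11502$ ($x = \left(-162\right) 71 = -11502$)
$\frac{x - 1363}{c{\left(-8,-169 \right)} + 21235} = \frac{-11502 - 1363}{-88 + 21235} = - \frac{12865}{21147}$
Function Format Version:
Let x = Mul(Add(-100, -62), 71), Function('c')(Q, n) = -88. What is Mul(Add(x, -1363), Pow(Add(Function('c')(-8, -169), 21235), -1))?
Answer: Rational(-12865, 21147) ≈ -0.60836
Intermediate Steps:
x = -11502 (x = Mul(-162, 71) = -11502)
Mul(Add(x, -1363), Pow(Add(Function('c')(-8, -169), 21235), -1)) = Mul(Add(-11502, -1363), Pow(Add(-88, 21235), -1)) = Mul(-12865, Pow(21147, -1)) = Mul(-12865, Rational(1, 21147)) = Rational(-12865, 21147)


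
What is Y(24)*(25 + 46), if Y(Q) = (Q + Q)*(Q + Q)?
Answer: 163584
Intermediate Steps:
Y(Q) = 4*Q² (Y(Q) = (2*Q)*(2*Q) = 4*Q²)
Y(24)*(25 + 46) = (4*24²)*(25 + 46) = (4*576)*71 = 2304*71 = 163584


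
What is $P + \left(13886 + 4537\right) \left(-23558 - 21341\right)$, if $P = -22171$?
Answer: $-827196448$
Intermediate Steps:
$P + \left(13886 + 4537\right) \left(-23558 - 21341\right) = -22171 + \left(13886 + 4537\right) \left(-23558 - 21341\right) = -22171 + 18423 \left(-44899\right) = -22171 - 827174277 = -827196448$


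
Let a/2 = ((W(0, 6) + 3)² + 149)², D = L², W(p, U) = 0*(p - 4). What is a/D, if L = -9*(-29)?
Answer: 49928/68121 ≈ 0.73293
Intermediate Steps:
W(p, U) = 0 (W(p, U) = 0*(-4 + p) = 0)
L = 261
D = 68121 (D = 261² = 68121)
a = 49928 (a = 2*((0 + 3)² + 149)² = 2*(3² + 149)² = 2*(9 + 149)² = 2*158² = 2*24964 = 49928)
a/D = 49928/68121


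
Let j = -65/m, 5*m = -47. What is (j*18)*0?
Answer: 0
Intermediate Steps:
m = -47/5 (m = (⅕)*(-47) = -47/5 ≈ -9.4000)
j = 325/47 (j = -65/(-47/5) = -65*(-5/47) = 325/47 ≈ 6.9149)
(j*18)*0 = ((325/47)*18)*0 = (5850/47)*0 = 0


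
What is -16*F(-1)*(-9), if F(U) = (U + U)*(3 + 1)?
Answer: -1152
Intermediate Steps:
F(U) = 8*U (F(U) = (2*U)*4 = 8*U)
-16*F(-1)*(-9) = -128*(-1)*(-9) = -16*(-8)*(-9) = 128*(-9) = -1152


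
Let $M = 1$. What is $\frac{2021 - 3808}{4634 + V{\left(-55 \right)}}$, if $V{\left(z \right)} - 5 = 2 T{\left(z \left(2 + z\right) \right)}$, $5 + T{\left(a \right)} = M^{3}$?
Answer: $- \frac{1787}{4631} \approx -0.38588$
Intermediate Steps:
$T{\left(a \right)} = -4$ ($T{\left(a \right)} = -5 + 1^{3} = -5 + 1 = -4$)
$V{\left(z \right)} = -3$ ($V{\left(z \right)} = 5 + 2 \left(-4\right) = 5 - 8 = -3$)
$\frac{2021 - 3808}{4634 + V{\left(-55 \right)}} = \frac{2021 - 3808}{4634 - 3} = - \frac{1787}{4631}$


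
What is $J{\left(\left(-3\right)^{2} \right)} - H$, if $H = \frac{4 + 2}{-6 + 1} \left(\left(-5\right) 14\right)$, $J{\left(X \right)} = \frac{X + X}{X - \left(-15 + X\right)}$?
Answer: $- \frac{414}{5} \approx -82.8$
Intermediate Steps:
$J{\left(X \right)} = \frac{2 X}{15}$
$H = 84$ ($H = \frac{6}{-5} \left(-70\right) = 6 \left(- \frac{1}{5}\right) \left(-70\right) = \left(- \frac{6}{5}\right) \left(-70\right) = 84$)
$J{\left(\left(-3\right)^{2} \right)} - H = \frac{2 \left(-3\right)^{2}}{15} - 84 = \frac{2}{15} \cdot 9 - 84 = \frac{6}{5} - 84 = - \frac{414}{5}$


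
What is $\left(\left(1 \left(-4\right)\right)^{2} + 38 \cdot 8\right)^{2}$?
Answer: $102400$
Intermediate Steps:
$\left(\left(1 \left(-4\right)\right)^{2} + 38 \cdot 8\right)^{2} = \left(\left(-4\right)^{2} + 304\right)^{2} = \left(16 + 304\right)^{2} = 320^{2} = 102400$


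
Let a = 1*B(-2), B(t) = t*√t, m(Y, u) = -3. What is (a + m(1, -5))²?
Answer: 1 + 12*I*√2 ≈ 1.0 + 16.971*I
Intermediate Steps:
B(t) = t^(3/2)
a = -2*I*√2 (a = 1*(-2)^(3/2) = 1*(-2*I*√2) = -2*I*√2 ≈ -2.8284*I)
(a + m(1, -5))² = (-2*I*√2 - 3)² = (-3 - 2*I*√2)²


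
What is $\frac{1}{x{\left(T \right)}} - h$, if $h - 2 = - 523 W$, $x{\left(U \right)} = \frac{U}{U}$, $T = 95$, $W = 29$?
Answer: $15166$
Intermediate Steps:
$x{\left(U \right)} = 1$
$h = -15165$ ($h = 2 - 15167 = -15165$)
$\frac{1}{x{\left(T \right)}} - h = 1^{-1} - -15165 = 1 + 15165 = 15166$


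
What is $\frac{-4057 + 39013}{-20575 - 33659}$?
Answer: $- \frac{1942}{3013} \approx -0.64454$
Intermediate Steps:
$\frac{-4057 + 39013}{-20575 - 33659} = \frac{34956}{-54234} = 34956 \left(- \frac{1}{54234}\right) = - \frac{1942}{3013}$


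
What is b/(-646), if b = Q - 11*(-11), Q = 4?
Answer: -125/646 ≈ -0.19350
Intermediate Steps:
b = 125 (b = 4 - 11*(-11) = 4 + 121 = 125)
b/(-646) = 125/(-646) = 125*(-1/646) = -125/646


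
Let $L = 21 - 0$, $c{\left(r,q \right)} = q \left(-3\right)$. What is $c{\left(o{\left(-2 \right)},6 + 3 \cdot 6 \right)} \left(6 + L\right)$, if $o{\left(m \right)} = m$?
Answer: $-1944$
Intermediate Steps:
$c{\left(r,q \right)} = - 3 q$
$L = 21$ ($L = 21 + 0 = 21$)
$c{\left(o{\left(-2 \right)},6 + 3 \cdot 6 \right)} \left(6 + L\right) = - 3 \left(6 + 3 \cdot 6\right) \left(6 + 21\right) = - 3 \left(6 + 18\right) 27 = \left(-3\right) 24 \cdot 27 = \left(-72\right) 27 = -1944$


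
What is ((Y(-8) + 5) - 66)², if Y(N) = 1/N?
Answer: 239121/64 ≈ 3736.3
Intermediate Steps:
((Y(-8) + 5) - 66)² = ((1/(-8) + 5) - 66)² = ((-⅛ + 5) - 66)² = (39/8 - 66)² = (-489/8)² = 239121/64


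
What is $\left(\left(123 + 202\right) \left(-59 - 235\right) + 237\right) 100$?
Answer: $-9531300$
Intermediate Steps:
$\left(\left(123 + 202\right) \left(-59 - 235\right) + 237\right) 100 = \left(325 \left(-294\right) + 237\right) 100 = \left(-95550 + 237\right) 100 = \left(-95313\right) 100 = -9531300$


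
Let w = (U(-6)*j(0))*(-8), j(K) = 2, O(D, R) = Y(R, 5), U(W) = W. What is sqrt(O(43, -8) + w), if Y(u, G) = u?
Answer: 2*sqrt(22) ≈ 9.3808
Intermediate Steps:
O(D, R) = R
w = 96 (w = -6*2*(-8) = -12*(-8) = 96)
sqrt(O(43, -8) + w) = sqrt(-8 + 96) = sqrt(88) = 2*sqrt(22)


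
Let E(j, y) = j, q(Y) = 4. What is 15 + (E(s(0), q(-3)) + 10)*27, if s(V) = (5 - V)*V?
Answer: 285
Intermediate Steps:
s(V) = V*(5 - V)
15 + (E(s(0), q(-3)) + 10)*27 = 15 + (0*(5 - 1*0) + 10)*27 = 15 + (0*(5 + 0) + 10)*27 = 15 + (0*5 + 10)*27 = 15 + (0 + 10)*27 = 15 + 10*27 = 15 + 270 = 285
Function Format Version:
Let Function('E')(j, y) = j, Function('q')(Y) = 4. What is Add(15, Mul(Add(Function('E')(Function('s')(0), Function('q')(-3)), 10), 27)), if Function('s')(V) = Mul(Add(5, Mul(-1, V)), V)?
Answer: 285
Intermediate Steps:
Function('s')(V) = Mul(V, Add(5, Mul(-1, V)))
Add(15, Mul(Add(Function('E')(Function('s')(0), Function('q')(-3)), 10), 27)) = Add(15, Mul(Add(Mul(0, Add(5, Mul(-1, 0))), 10), 27)) = Add(15, Mul(Add(Mul(0, Add(5, 0)), 10), 27)) = Add(15, Mul(Add(Mul(0, 5), 10), 27)) = Add(15, Mul(Add(0, 10), 27)) = Add(15, Mul(10, 27)) = Add(15, 270) = 285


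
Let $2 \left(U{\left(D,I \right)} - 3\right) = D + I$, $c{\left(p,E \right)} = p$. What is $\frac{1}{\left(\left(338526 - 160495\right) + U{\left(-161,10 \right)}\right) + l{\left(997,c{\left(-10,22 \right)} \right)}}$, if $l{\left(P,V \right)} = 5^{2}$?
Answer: $\frac{2}{355967} \approx 5.6185 \cdot 10^{-6}$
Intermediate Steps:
$l{\left(P,V \right)} = 25$
$U{\left(D,I \right)} = 3 + \frac{D}{2} + \frac{I}{2}$ ($U{\left(D,I \right)} = 3 + \frac{D + I}{2} = 3 + \left(\frac{D}{2} + \frac{I}{2}\right) = 3 + \frac{D}{2} + \frac{I}{2}$)
$\frac{1}{\left(\left(338526 - 160495\right) + U{\left(-161,10 \right)}\right) + l{\left(997,c{\left(-10,22 \right)} \right)}} = \frac{1}{\left(\left(338526 - 160495\right) + \left(3 + \frac{1}{2} \left(-161\right) + \frac{1}{2} \cdot 10\right)\right) + 25} = \frac{1}{\left(178031 + \left(3 - \frac{161}{2} + 5\right)\right) + 25} = \frac{1}{\left(178031 - \frac{145}{2}\right) + 25} = \frac{1}{\frac{355917}{2} + 25} = \frac{1}{\frac{355967}{2}} = \frac{2}{355967}$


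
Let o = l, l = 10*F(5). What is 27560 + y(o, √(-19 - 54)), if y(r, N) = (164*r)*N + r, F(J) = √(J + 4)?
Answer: 27590 + 4920*I*√73 ≈ 27590.0 + 42037.0*I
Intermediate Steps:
F(J) = √(4 + J)
l = 30 (l = 10*√(4 + 5) = 10*√9 = 10*3 = 30)
o = 30
y(r, N) = r + 164*N*r (y(r, N) = 164*N*r + r = r + 164*N*r)
27560 + y(o, √(-19 - 54)) = 27560 + 30*(1 + 164*√(-19 - 54)) = 27560 + 30*(1 + 164*√(-73)) = 27560 + 30*(1 + 164*(I*√73)) = 27560 + 30*(1 + 164*I*√73) = 27560 + (30 + 4920*I*√73) = 27590 + 4920*I*√73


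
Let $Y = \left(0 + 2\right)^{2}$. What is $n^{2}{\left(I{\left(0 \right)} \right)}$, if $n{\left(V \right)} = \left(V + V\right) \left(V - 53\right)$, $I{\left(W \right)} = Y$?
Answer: $153664$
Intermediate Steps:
$Y = 4$ ($Y = 2^{2} = 4$)
$I{\left(W \right)} = 4$
$n{\left(V \right)} = 2 V \left(-53 + V\right)$
$n^{2}{\left(I{\left(0 \right)} \right)} = \left(2 \cdot 4 \left(-53 + 4\right)\right)^{2} = \left(2 \cdot 4 \left(-49\right)\right)^{2} = \left(-392\right)^{2} = 153664$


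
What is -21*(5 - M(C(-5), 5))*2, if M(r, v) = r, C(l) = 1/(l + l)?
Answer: -1071/5 ≈ -214.20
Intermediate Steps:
C(l) = 1/(2*l)
-21*(5 - M(C(-5), 5))*2 = -21*(5 - 1/(2*(-5)))*2 = -21*(5 - (-1)/(2*5))*2 = -21*(5 - 1*(-1/10))*2 = -21*(5 + 1/10)*2 = -21*51/10*2 = -1071/10*2 = -1071/5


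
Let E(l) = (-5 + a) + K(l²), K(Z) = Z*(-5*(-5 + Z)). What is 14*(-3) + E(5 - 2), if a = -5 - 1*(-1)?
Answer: -231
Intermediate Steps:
K(Z) = Z*(25 - 5*Z)
a = -4 (a = -5 + 1 = -4)
E(l) = -9 + 5*l²*(5 - l²) (E(l) = (-5 - 4) + 5*l²*(5 - l²) = -9 + 5*l²*(5 - l²))
14*(-3) + E(5 - 2) = 14*(-3) + (-9 + 5*(5 - 2)²*(5 - (5 - 2)²)) = -42 + (-9 + 5*3²*(5 - 1*3²)) = -42 + (-9 + 5*9*(5 - 1*9)) = -42 + (-9 + 5*9*(5 - 9)) = -42 + (-9 + 5*9*(-4)) = -42 + (-9 - 180) = -42 - 189 = -231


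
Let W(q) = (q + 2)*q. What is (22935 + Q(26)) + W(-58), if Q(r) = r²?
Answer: 26859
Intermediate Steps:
W(q) = q*(2 + q) (W(q) = (2 + q)*q = q*(2 + q))
(22935 + Q(26)) + W(-58) = (22935 + 26²) - 58*(2 - 58) = (22935 + 676) - 58*(-56) = 23611 + 3248 = 26859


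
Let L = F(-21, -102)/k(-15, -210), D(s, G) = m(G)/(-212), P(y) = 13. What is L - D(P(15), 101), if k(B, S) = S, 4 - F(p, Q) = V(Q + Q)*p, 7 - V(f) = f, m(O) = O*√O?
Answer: -887/42 + 101*√101/212 ≈ -16.331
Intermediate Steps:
m(O) = O^(3/2)
V(f) = 7 - f
D(s, G) = -G^(3/2)/212 (D(s, G) = G^(3/2)/(-212) = G^(3/2)*(-1/212) = -G^(3/2)/212)
F(p, Q) = 4 - p*(7 - 2*Q) (F(p, Q) = 4 - (7 - (Q + Q))*p = 4 - (7 - 2*Q)*p = 4 - p*(7 - 2*Q))
L = -887/42 (L = (4 - 21*(-7 + 2*(-102)))/(-210) = (4 - 21*(-7 - 204))*(-1/210) = (4 - 21*(-211))*(-1/210) = (4 + 4431)*(-1/210) = 4435*(-1/210) = -887/42 ≈ -21.119)
L - D(P(15), 101) = -887/42 - (-1)*101^(3/2)/212 = -887/42 - (-1)*101*√101/212 = -887/42 - (-101)*√101/212 = -887/42 + 101*√101/212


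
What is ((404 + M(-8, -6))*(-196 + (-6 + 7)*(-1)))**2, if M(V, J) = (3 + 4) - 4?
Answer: 6428672041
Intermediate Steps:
M(V, J) = 3 (M(V, J) = 7 - 4 = 3)
((404 + M(-8, -6))*(-196 + (-6 + 7)*(-1)))**2 = ((404 + 3)*(-196 + (-6 + 7)*(-1)))**2 = (407*(-196 + 1*(-1)))**2 = (407*(-196 - 1))**2 = (407*(-197))**2 = (-80179)**2 = 6428672041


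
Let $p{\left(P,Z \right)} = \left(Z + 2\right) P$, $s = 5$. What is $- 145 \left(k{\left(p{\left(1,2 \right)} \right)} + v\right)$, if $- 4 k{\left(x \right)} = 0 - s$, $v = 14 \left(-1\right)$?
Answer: $\frac{7395}{4} \approx 1848.8$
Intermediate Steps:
$p{\left(P,Z \right)} = P \left(2 + Z\right)$ ($p{\left(P,Z \right)} = \left(2 + Z\right) P = P \left(2 + Z\right)$)
$v = -14$
$k{\left(x \right)} = \frac{5}{4}$ ($k{\left(x \right)} = - \frac{0 - 5}{4} = \left(- \frac{1}{4}\right) \left(-5\right) = \frac{5}{4}$)
$- 145 \left(k{\left(p{\left(1,2 \right)} \right)} + v\right) = - 145 \left(\frac{5}{4} - 14\right) = \left(-145\right) \left(- \frac{51}{4}\right) = \frac{7395}{4}$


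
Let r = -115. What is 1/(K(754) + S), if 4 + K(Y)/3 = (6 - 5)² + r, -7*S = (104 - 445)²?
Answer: -7/118759 ≈ -5.8943e-5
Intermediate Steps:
S = -116281/7 (S = -(104 - 445)²/7 = -⅐*(-341)² = -⅐*116281 = -116281/7 ≈ -16612.)
K(Y) = -354 (K(Y) = -12 + 3*((6 - 5)² - 115) = -12 + 3*(1² - 115) = -12 + 3*(1 - 115) = -12 + 3*(-114) = -12 - 342 = -354)
1/(K(754) + S) = 1/(-354 - 116281/7) = 1/(-118759/7) = -7/118759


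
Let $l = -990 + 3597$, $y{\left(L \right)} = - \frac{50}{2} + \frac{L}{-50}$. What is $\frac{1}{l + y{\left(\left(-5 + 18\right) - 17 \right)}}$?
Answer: $\frac{25}{64552} \approx 0.00038728$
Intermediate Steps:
$y{\left(L \right)} = -25 - \frac{L}{50}$ ($y{\left(L \right)} = \left(-50\right) \frac{1}{2} + L \left(- \frac{1}{50}\right) = -25 - \frac{L}{50}$)
$l = 2607$
$\frac{1}{l + y{\left(\left(-5 + 18\right) - 17 \right)}} = \frac{1}{2607 - \left(25 + \frac{\left(-5 + 18\right) - 17}{50}\right)} = \frac{1}{2607 - \left(25 + \frac{13 - 17}{50}\right)} = \frac{1}{2607 - \frac{623}{25}} = \frac{1}{\frac{64552}{25}} = \frac{25}{64552}$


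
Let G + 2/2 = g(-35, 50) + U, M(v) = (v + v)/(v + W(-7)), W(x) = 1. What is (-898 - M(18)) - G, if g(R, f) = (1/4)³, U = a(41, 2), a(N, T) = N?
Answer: -1142931/1216 ≈ -939.91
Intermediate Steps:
U = 41
M(v) = 2*v/(1 + v) (M(v) = (v + v)/(v + 1) = (2*v)/(1 + v) = 2*v/(1 + v))
g(R, f) = 1/64 (g(R, f) = (¼)³ = 1/64)
G = 2561/64 (G = -1 + (1/64 + 41) = -1 + 2625/64 = 2561/64 ≈ 40.016)
(-898 - M(18)) - G = (-898 - 2*18/(1 + 18)) - 1*2561/64 = (-898 - 2*18/19) - 2561/64 = (-898 - 1*36/19) - 2561/64 = (-898 - 36/19) - 2561/64 = -17098/19 - 2561/64 = -1142931/1216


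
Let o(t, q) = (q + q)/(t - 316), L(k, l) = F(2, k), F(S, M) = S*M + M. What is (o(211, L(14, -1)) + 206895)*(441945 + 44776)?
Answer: 503498759591/5 ≈ 1.0070e+11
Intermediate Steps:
F(S, M) = M + M*S (F(S, M) = M*S + M = M + M*S)
L(k, l) = 3*k (L(k, l) = k*(1 + 2) = k*3 = 3*k)
o(t, q) = 2*q/(-316 + t) (o(t, q) = (2*q)/(-316 + t) = 2*q/(-316 + t))
(o(211, L(14, -1)) + 206895)*(441945 + 44776) = (2*(3*14)/(-316 + 211) + 206895)*(441945 + 44776) = (2*42/(-105) + 206895)*486721 = (2*42*(-1/105) + 206895)*486721 = (-⅘ + 206895)*486721 = (1034471/5)*486721 = 503498759591/5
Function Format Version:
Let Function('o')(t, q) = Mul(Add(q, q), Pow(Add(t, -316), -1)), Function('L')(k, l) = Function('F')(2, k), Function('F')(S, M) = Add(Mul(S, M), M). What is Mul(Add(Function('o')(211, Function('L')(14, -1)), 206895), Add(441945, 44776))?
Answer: Rational(503498759591, 5) ≈ 1.0070e+11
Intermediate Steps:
Function('F')(S, M) = Add(M, Mul(M, S)) (Function('F')(S, M) = Add(Mul(M, S), M) = Add(M, Mul(M, S)))
Function('L')(k, l) = Mul(3, k) (Function('L')(k, l) = Mul(k, Add(1, 2)) = Mul(k, 3) = Mul(3, k))
Function('o')(t, q) = Mul(2, q, Pow(Add(-316, t), -1)) (Function('o')(t, q) = Mul(Mul(2, q), Pow(Add(-316, t), -1)) = Mul(2, q, Pow(Add(-316, t), -1)))
Mul(Add(Function('o')(211, Function('L')(14, -1)), 206895), Add(441945, 44776)) = Mul(Add(Mul(2, Mul(3, 14), Pow(Add(-316, 211), -1)), 206895), Add(441945, 44776)) = Mul(Add(Mul(2, 42, Pow(-105, -1)), 206895), 486721) = Mul(Add(Mul(2, 42, Rational(-1, 105)), 206895), 486721) = Mul(Add(Rational(-4, 5), 206895), 486721) = Mul(Rational(1034471, 5), 486721) = Rational(503498759591, 5)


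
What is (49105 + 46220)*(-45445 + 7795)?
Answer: -3588986250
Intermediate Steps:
(49105 + 46220)*(-45445 + 7795) = 95325*(-37650) = -3588986250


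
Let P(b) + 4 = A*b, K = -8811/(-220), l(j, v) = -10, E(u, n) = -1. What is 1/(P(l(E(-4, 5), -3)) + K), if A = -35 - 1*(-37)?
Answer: 20/321 ≈ 0.062305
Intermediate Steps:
K = 801/20 (K = -8811*(-1/220) = 801/20 ≈ 40.050)
A = 2 (A = -35 + 37 = 2)
P(b) = -4 + 2*b
1/(P(l(E(-4, 5), -3)) + K) = 1/((-4 + 2*(-10)) + 801/20) = 1/((-4 - 20) + 801/20) = 1/(-24 + 801/20) = 1/(321/20) = 20/321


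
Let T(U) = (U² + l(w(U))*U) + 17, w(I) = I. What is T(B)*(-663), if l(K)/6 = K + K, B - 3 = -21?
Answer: -2803827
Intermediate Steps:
B = -18 (B = 3 - 21 = -18)
l(K) = 12*K (l(K) = 6*(K + K) = 6*(2*K) = 12*K)
T(U) = 17 + 13*U² (T(U) = (U² + (12*U)*U) + 17 = (U² + 12*U²) + 17 = 13*U² + 17 = 17 + 13*U²)
T(B)*(-663) = (17 + 13*(-18)²)*(-663) = (17 + 13*324)*(-663) = (17 + 4212)*(-663) = 4229*(-663) = -2803827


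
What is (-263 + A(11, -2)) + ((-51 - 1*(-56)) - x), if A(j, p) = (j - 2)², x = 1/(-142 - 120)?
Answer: -46373/262 ≈ -177.00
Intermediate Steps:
x = -1/262 (x = 1/(-262) = -1/262 ≈ -0.0038168)
A(j, p) = (-2 + j)²
(-263 + A(11, -2)) + ((-51 - 1*(-56)) - x) = (-263 + (-2 + 11)²) + ((-51 - 1*(-56)) - 1*(-1/262)) = (-263 + 9²) + ((-51 + 56) + 1/262) = (-263 + 81) + (5 + 1/262) = -182 + 1311/262 = -46373/262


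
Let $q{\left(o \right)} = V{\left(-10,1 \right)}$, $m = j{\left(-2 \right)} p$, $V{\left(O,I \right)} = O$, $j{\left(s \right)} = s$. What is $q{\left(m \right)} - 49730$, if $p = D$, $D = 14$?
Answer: $-49740$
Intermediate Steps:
$p = 14$
$m = -28$ ($m = \left(-2\right) 14 = -28$)
$q{\left(o \right)} = -10$
$q{\left(m \right)} - 49730 = -10 - 49730 = -49740$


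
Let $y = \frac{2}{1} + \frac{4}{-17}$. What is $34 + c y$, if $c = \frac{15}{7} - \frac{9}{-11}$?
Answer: $\frac{51346}{1309} \approx 39.225$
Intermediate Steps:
$c = \frac{228}{77}$ ($c = 15 \cdot \frac{1}{7} - - \frac{9}{11} = \frac{15}{7} + \frac{9}{11} = \frac{228}{77} \approx 2.961$)
$y = \frac{30}{17}$ ($y = 2 \cdot 1 + 4 \left(- \frac{1}{17}\right) = 2 - \frac{4}{17} = \frac{30}{17} \approx 1.7647$)
$34 + c y = 34 + \frac{228}{77} \cdot \frac{30}{17} = 34 + \frac{6840}{1309} = \frac{51346}{1309}$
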